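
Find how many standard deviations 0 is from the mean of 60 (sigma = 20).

-3

Step 1: Recall the z-score formula: z = (x - mu) / sigma
Step 2: Substitute values: z = (0 - 60) / 20
Step 3: z = -60 / 20 = -3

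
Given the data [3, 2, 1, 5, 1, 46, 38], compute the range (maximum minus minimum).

45

Step 1: Identify the maximum value: max = 46
Step 2: Identify the minimum value: min = 1
Step 3: Range = max - min = 46 - 1 = 45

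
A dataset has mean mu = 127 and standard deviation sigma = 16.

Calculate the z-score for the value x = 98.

-1.8125

Step 1: Recall the z-score formula: z = (x - mu) / sigma
Step 2: Substitute values: z = (98 - 127) / 16
Step 3: z = -29 / 16 = -1.8125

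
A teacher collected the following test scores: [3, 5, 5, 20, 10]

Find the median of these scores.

5

Step 1: Sort the data in ascending order: [3, 5, 5, 10, 20]
Step 2: The number of values is n = 5.
Step 3: Since n is odd, the median is the middle value at position 3: 5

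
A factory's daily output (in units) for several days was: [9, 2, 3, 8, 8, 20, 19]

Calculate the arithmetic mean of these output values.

9.8571

Step 1: Sum all values: 9 + 2 + 3 + 8 + 8 + 20 + 19 = 69
Step 2: Count the number of values: n = 7
Step 3: Mean = sum / n = 69 / 7 = 9.8571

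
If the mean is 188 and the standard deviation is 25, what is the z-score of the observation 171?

-0.68

Step 1: Recall the z-score formula: z = (x - mu) / sigma
Step 2: Substitute values: z = (171 - 188) / 25
Step 3: z = -17 / 25 = -0.68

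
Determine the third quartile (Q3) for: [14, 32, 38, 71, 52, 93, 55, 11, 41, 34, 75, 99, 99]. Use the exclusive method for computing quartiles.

84

Step 1: Sort the data: [11, 14, 32, 34, 38, 41, 52, 55, 71, 75, 93, 99, 99]
Step 2: n = 13
Step 3: Using the exclusive quartile method:
  Q1 = 33
  Q2 (median) = 52
  Q3 = 84
  IQR = Q3 - Q1 = 84 - 33 = 51
Step 4: Q3 = 84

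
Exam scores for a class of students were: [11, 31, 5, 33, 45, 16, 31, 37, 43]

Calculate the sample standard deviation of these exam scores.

14.1421

Step 1: Compute the mean: 28
Step 2: Sum of squared deviations from the mean: 1600
Step 3: Sample variance = 1600 / 8 = 200
Step 4: Standard deviation = sqrt(200) = 14.1421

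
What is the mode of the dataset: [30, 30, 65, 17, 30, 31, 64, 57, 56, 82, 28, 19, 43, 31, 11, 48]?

30

Step 1: Count the frequency of each value:
  11: appears 1 time(s)
  17: appears 1 time(s)
  19: appears 1 time(s)
  28: appears 1 time(s)
  30: appears 3 time(s)
  31: appears 2 time(s)
  43: appears 1 time(s)
  48: appears 1 time(s)
  56: appears 1 time(s)
  57: appears 1 time(s)
  64: appears 1 time(s)
  65: appears 1 time(s)
  82: appears 1 time(s)
Step 2: The value 30 appears most frequently (3 times).
Step 3: Mode = 30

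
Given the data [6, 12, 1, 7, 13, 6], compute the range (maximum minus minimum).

12

Step 1: Identify the maximum value: max = 13
Step 2: Identify the minimum value: min = 1
Step 3: Range = max - min = 13 - 1 = 12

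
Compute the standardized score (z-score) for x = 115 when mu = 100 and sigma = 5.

3

Step 1: Recall the z-score formula: z = (x - mu) / sigma
Step 2: Substitute values: z = (115 - 100) / 5
Step 3: z = 15 / 5 = 3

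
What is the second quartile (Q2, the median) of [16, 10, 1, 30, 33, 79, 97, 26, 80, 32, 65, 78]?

32.5

Step 1: Sort the data: [1, 10, 16, 26, 30, 32, 33, 65, 78, 79, 80, 97]
Step 2: n = 12
Step 3: Q2 is the median. Since n is even, it is the average of the values at positions 6 and 7:
  Q2 = (32 + 33) / 2 = 32.5
Step 4: Q2 = 32.5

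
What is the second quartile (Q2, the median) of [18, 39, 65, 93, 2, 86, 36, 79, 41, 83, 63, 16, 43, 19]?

42

Step 1: Sort the data: [2, 16, 18, 19, 36, 39, 41, 43, 63, 65, 79, 83, 86, 93]
Step 2: n = 14
Step 3: Q2 is the median. Since n is even, it is the average of the values at positions 7 and 8:
  Q2 = (41 + 43) / 2 = 42
Step 4: Q2 = 42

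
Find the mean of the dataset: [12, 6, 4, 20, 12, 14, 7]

10.7143

Step 1: Sum all values: 12 + 6 + 4 + 20 + 12 + 14 + 7 = 75
Step 2: Count the number of values: n = 7
Step 3: Mean = sum / n = 75 / 7 = 10.7143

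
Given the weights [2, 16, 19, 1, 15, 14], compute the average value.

11.1667

Step 1: Sum all values: 2 + 16 + 19 + 1 + 15 + 14 = 67
Step 2: Count the number of values: n = 6
Step 3: Mean = sum / n = 67 / 6 = 11.1667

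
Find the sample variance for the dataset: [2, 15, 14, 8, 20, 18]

44.9667

Step 1: Compute the mean: (2 + 15 + 14 + 8 + 20 + 18) / 6 = 12.8333
Step 2: Compute squared deviations from the mean:
  (2 - 12.8333)^2 = 117.3611
  (15 - 12.8333)^2 = 4.6944
  (14 - 12.8333)^2 = 1.3611
  (8 - 12.8333)^2 = 23.3611
  (20 - 12.8333)^2 = 51.3611
  (18 - 12.8333)^2 = 26.6944
Step 3: Sum of squared deviations = 224.8333
Step 4: Sample variance = 224.8333 / 5 = 44.9667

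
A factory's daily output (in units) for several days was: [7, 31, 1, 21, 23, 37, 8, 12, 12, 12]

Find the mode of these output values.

12

Step 1: Count the frequency of each value:
  1: appears 1 time(s)
  7: appears 1 time(s)
  8: appears 1 time(s)
  12: appears 3 time(s)
  21: appears 1 time(s)
  23: appears 1 time(s)
  31: appears 1 time(s)
  37: appears 1 time(s)
Step 2: The value 12 appears most frequently (3 times).
Step 3: Mode = 12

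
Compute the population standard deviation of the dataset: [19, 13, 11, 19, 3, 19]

5.8595

Step 1: Compute the mean: 14
Step 2: Sum of squared deviations from the mean: 206
Step 3: Population variance = 206 / 6 = 34.3333
Step 4: Standard deviation = sqrt(34.3333) = 5.8595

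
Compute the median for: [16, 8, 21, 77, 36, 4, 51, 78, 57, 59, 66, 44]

47.5

Step 1: Sort the data in ascending order: [4, 8, 16, 21, 36, 44, 51, 57, 59, 66, 77, 78]
Step 2: The number of values is n = 12.
Step 3: Since n is even, the median is the average of positions 6 and 7:
  Median = (44 + 51) / 2 = 47.5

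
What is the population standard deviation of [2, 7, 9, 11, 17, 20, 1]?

6.5869

Step 1: Compute the mean: 9.5714
Step 2: Sum of squared deviations from the mean: 303.7143
Step 3: Population variance = 303.7143 / 7 = 43.3878
Step 4: Standard deviation = sqrt(43.3878) = 6.5869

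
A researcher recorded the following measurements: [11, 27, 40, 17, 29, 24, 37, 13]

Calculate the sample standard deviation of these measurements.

10.6469

Step 1: Compute the mean: 24.75
Step 2: Sum of squared deviations from the mean: 793.5
Step 3: Sample variance = 793.5 / 7 = 113.3571
Step 4: Standard deviation = sqrt(113.3571) = 10.6469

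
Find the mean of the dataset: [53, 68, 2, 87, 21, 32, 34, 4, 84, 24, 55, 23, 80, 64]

45.0714

Step 1: Sum all values: 53 + 68 + 2 + 87 + 21 + 32 + 34 + 4 + 84 + 24 + 55 + 23 + 80 + 64 = 631
Step 2: Count the number of values: n = 14
Step 3: Mean = sum / n = 631 / 14 = 45.0714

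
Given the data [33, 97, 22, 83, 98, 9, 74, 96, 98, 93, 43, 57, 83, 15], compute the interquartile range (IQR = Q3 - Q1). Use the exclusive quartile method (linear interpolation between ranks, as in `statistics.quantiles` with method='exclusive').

66

Step 1: Sort the data: [9, 15, 22, 33, 43, 57, 74, 83, 83, 93, 96, 97, 98, 98]
Step 2: n = 14
Step 3: Using the exclusive quartile method:
  Q1 = 30.25
  Q2 (median) = 78.5
  Q3 = 96.25
  IQR = Q3 - Q1 = 96.25 - 30.25 = 66
Step 4: IQR = 66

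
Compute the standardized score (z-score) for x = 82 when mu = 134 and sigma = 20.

-2.6

Step 1: Recall the z-score formula: z = (x - mu) / sigma
Step 2: Substitute values: z = (82 - 134) / 20
Step 3: z = -52 / 20 = -2.6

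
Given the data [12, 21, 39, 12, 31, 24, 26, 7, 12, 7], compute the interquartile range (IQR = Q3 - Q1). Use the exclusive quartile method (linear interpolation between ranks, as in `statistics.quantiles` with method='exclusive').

16.5

Step 1: Sort the data: [7, 7, 12, 12, 12, 21, 24, 26, 31, 39]
Step 2: n = 10
Step 3: Using the exclusive quartile method:
  Q1 = 10.75
  Q2 (median) = 16.5
  Q3 = 27.25
  IQR = Q3 - Q1 = 27.25 - 10.75 = 16.5
Step 4: IQR = 16.5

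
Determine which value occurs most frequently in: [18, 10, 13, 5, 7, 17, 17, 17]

17

Step 1: Count the frequency of each value:
  5: appears 1 time(s)
  7: appears 1 time(s)
  10: appears 1 time(s)
  13: appears 1 time(s)
  17: appears 3 time(s)
  18: appears 1 time(s)
Step 2: The value 17 appears most frequently (3 times).
Step 3: Mode = 17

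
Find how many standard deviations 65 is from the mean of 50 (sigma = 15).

1

Step 1: Recall the z-score formula: z = (x - mu) / sigma
Step 2: Substitute values: z = (65 - 50) / 15
Step 3: z = 15 / 15 = 1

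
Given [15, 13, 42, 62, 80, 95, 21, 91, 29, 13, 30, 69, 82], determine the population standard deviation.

30.1778

Step 1: Compute the mean: 49.3846
Step 2: Sum of squared deviations from the mean: 11839.0769
Step 3: Population variance = 11839.0769 / 13 = 910.6982
Step 4: Standard deviation = sqrt(910.6982) = 30.1778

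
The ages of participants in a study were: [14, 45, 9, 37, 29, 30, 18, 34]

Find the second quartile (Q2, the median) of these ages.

29.5

Step 1: Sort the data: [9, 14, 18, 29, 30, 34, 37, 45]
Step 2: n = 8
Step 3: Q2 is the median. Since n is even, it is the average of the values at positions 4 and 5:
  Q2 = (29 + 30) / 2 = 29.5
Step 4: Q2 = 29.5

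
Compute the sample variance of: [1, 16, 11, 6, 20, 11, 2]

49.619

Step 1: Compute the mean: (1 + 16 + 11 + 6 + 20 + 11 + 2) / 7 = 9.5714
Step 2: Compute squared deviations from the mean:
  (1 - 9.5714)^2 = 73.4694
  (16 - 9.5714)^2 = 41.3265
  (11 - 9.5714)^2 = 2.0408
  (6 - 9.5714)^2 = 12.7551
  (20 - 9.5714)^2 = 108.7551
  (11 - 9.5714)^2 = 2.0408
  (2 - 9.5714)^2 = 57.3265
Step 3: Sum of squared deviations = 297.7143
Step 4: Sample variance = 297.7143 / 6 = 49.619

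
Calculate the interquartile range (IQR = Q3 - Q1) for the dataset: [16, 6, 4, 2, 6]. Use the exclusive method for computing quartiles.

8

Step 1: Sort the data: [2, 4, 6, 6, 16]
Step 2: n = 5
Step 3: Using the exclusive quartile method:
  Q1 = 3
  Q2 (median) = 6
  Q3 = 11
  IQR = Q3 - Q1 = 11 - 3 = 8
Step 4: IQR = 8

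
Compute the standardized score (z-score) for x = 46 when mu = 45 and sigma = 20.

0.05

Step 1: Recall the z-score formula: z = (x - mu) / sigma
Step 2: Substitute values: z = (46 - 45) / 20
Step 3: z = 1 / 20 = 0.05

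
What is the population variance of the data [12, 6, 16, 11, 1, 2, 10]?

25.9184

Step 1: Compute the mean: (12 + 6 + 16 + 11 + 1 + 2 + 10) / 7 = 8.2857
Step 2: Compute squared deviations from the mean:
  (12 - 8.2857)^2 = 13.7959
  (6 - 8.2857)^2 = 5.2245
  (16 - 8.2857)^2 = 59.5102
  (11 - 8.2857)^2 = 7.3673
  (1 - 8.2857)^2 = 53.0816
  (2 - 8.2857)^2 = 39.5102
  (10 - 8.2857)^2 = 2.9388
Step 3: Sum of squared deviations = 181.4286
Step 4: Population variance = 181.4286 / 7 = 25.9184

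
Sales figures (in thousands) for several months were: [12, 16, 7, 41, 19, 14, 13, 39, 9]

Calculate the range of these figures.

34

Step 1: Identify the maximum value: max = 41
Step 2: Identify the minimum value: min = 7
Step 3: Range = max - min = 41 - 7 = 34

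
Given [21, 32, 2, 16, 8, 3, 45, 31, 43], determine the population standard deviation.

15.4344

Step 1: Compute the mean: 22.3333
Step 2: Sum of squared deviations from the mean: 2144
Step 3: Population variance = 2144 / 9 = 238.2222
Step 4: Standard deviation = sqrt(238.2222) = 15.4344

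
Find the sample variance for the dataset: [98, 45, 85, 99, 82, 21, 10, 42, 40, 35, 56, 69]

876.8788

Step 1: Compute the mean: (98 + 45 + 85 + 99 + 82 + 21 + 10 + 42 + 40 + 35 + 56 + 69) / 12 = 56.8333
Step 2: Compute squared deviations from the mean:
  (98 - 56.8333)^2 = 1694.6944
  (45 - 56.8333)^2 = 140.0278
  (85 - 56.8333)^2 = 793.3611
  (99 - 56.8333)^2 = 1778.0278
  (82 - 56.8333)^2 = 633.3611
  (21 - 56.8333)^2 = 1284.0278
  (10 - 56.8333)^2 = 2193.3611
  (42 - 56.8333)^2 = 220.0278
  (40 - 56.8333)^2 = 283.3611
  (35 - 56.8333)^2 = 476.6944
  (56 - 56.8333)^2 = 0.6944
  (69 - 56.8333)^2 = 148.0278
Step 3: Sum of squared deviations = 9645.6667
Step 4: Sample variance = 9645.6667 / 11 = 876.8788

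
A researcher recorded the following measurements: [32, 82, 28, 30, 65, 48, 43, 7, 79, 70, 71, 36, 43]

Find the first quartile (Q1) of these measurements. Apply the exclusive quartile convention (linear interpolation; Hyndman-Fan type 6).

31

Step 1: Sort the data: [7, 28, 30, 32, 36, 43, 43, 48, 65, 70, 71, 79, 82]
Step 2: n = 13
Step 3: Using the exclusive quartile method:
  Q1 = 31
  Q2 (median) = 43
  Q3 = 70.5
  IQR = Q3 - Q1 = 70.5 - 31 = 39.5
Step 4: Q1 = 31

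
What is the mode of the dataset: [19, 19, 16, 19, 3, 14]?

19

Step 1: Count the frequency of each value:
  3: appears 1 time(s)
  14: appears 1 time(s)
  16: appears 1 time(s)
  19: appears 3 time(s)
Step 2: The value 19 appears most frequently (3 times).
Step 3: Mode = 19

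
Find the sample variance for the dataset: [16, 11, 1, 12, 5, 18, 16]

39.2381

Step 1: Compute the mean: (16 + 11 + 1 + 12 + 5 + 18 + 16) / 7 = 11.2857
Step 2: Compute squared deviations from the mean:
  (16 - 11.2857)^2 = 22.2245
  (11 - 11.2857)^2 = 0.0816
  (1 - 11.2857)^2 = 105.7959
  (12 - 11.2857)^2 = 0.5102
  (5 - 11.2857)^2 = 39.5102
  (18 - 11.2857)^2 = 45.0816
  (16 - 11.2857)^2 = 22.2245
Step 3: Sum of squared deviations = 235.4286
Step 4: Sample variance = 235.4286 / 6 = 39.2381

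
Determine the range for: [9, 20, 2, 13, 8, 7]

18

Step 1: Identify the maximum value: max = 20
Step 2: Identify the minimum value: min = 2
Step 3: Range = max - min = 20 - 2 = 18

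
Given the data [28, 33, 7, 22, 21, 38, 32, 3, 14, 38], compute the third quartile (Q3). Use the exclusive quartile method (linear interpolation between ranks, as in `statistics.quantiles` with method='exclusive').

34.25

Step 1: Sort the data: [3, 7, 14, 21, 22, 28, 32, 33, 38, 38]
Step 2: n = 10
Step 3: Using the exclusive quartile method:
  Q1 = 12.25
  Q2 (median) = 25
  Q3 = 34.25
  IQR = Q3 - Q1 = 34.25 - 12.25 = 22
Step 4: Q3 = 34.25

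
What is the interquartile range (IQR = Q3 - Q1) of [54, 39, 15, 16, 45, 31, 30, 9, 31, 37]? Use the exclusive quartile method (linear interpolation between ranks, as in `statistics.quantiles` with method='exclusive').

24.75

Step 1: Sort the data: [9, 15, 16, 30, 31, 31, 37, 39, 45, 54]
Step 2: n = 10
Step 3: Using the exclusive quartile method:
  Q1 = 15.75
  Q2 (median) = 31
  Q3 = 40.5
  IQR = Q3 - Q1 = 40.5 - 15.75 = 24.75
Step 4: IQR = 24.75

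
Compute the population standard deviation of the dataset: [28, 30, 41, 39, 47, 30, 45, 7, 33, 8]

13.1742

Step 1: Compute the mean: 30.8
Step 2: Sum of squared deviations from the mean: 1735.6
Step 3: Population variance = 1735.6 / 10 = 173.56
Step 4: Standard deviation = sqrt(173.56) = 13.1742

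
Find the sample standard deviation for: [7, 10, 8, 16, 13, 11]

3.3116

Step 1: Compute the mean: 10.8333
Step 2: Sum of squared deviations from the mean: 54.8333
Step 3: Sample variance = 54.8333 / 5 = 10.9667
Step 4: Standard deviation = sqrt(10.9667) = 3.3116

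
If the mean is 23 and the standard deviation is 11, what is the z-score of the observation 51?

2.5455

Step 1: Recall the z-score formula: z = (x - mu) / sigma
Step 2: Substitute values: z = (51 - 23) / 11
Step 3: z = 28 / 11 = 2.5455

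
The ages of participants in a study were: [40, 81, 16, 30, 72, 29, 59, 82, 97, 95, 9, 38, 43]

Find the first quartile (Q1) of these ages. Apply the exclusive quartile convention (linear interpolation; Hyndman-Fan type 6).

29.5

Step 1: Sort the data: [9, 16, 29, 30, 38, 40, 43, 59, 72, 81, 82, 95, 97]
Step 2: n = 13
Step 3: Using the exclusive quartile method:
  Q1 = 29.5
  Q2 (median) = 43
  Q3 = 81.5
  IQR = Q3 - Q1 = 81.5 - 29.5 = 52
Step 4: Q1 = 29.5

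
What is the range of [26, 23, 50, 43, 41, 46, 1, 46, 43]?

49

Step 1: Identify the maximum value: max = 50
Step 2: Identify the minimum value: min = 1
Step 3: Range = max - min = 50 - 1 = 49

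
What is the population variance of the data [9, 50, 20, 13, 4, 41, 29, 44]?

263.9375

Step 1: Compute the mean: (9 + 50 + 20 + 13 + 4 + 41 + 29 + 44) / 8 = 26.25
Step 2: Compute squared deviations from the mean:
  (9 - 26.25)^2 = 297.5625
  (50 - 26.25)^2 = 564.0625
  (20 - 26.25)^2 = 39.0625
  (13 - 26.25)^2 = 175.5625
  (4 - 26.25)^2 = 495.0625
  (41 - 26.25)^2 = 217.5625
  (29 - 26.25)^2 = 7.5625
  (44 - 26.25)^2 = 315.0625
Step 3: Sum of squared deviations = 2111.5
Step 4: Population variance = 2111.5 / 8 = 263.9375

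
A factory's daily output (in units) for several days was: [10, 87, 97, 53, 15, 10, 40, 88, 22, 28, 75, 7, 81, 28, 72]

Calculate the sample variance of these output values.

1081.1238

Step 1: Compute the mean: (10 + 87 + 97 + 53 + 15 + 10 + 40 + 88 + 22 + 28 + 75 + 7 + 81 + 28 + 72) / 15 = 47.5333
Step 2: Compute squared deviations from the mean:
  (10 - 47.5333)^2 = 1408.7511
  (87 - 47.5333)^2 = 1557.6178
  (97 - 47.5333)^2 = 2446.9511
  (53 - 47.5333)^2 = 29.8844
  (15 - 47.5333)^2 = 1058.4178
  (10 - 47.5333)^2 = 1408.7511
  (40 - 47.5333)^2 = 56.7511
  (88 - 47.5333)^2 = 1637.5511
  (22 - 47.5333)^2 = 651.9511
  (28 - 47.5333)^2 = 381.5511
  (75 - 47.5333)^2 = 754.4178
  (7 - 47.5333)^2 = 1642.9511
  (81 - 47.5333)^2 = 1120.0178
  (28 - 47.5333)^2 = 381.5511
  (72 - 47.5333)^2 = 598.6178
Step 3: Sum of squared deviations = 15135.7333
Step 4: Sample variance = 15135.7333 / 14 = 1081.1238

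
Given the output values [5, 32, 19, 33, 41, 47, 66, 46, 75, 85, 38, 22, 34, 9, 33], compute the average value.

39

Step 1: Sum all values: 5 + 32 + 19 + 33 + 41 + 47 + 66 + 46 + 75 + 85 + 38 + 22 + 34 + 9 + 33 = 585
Step 2: Count the number of values: n = 15
Step 3: Mean = sum / n = 585 / 15 = 39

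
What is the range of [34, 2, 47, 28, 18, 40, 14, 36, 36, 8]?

45

Step 1: Identify the maximum value: max = 47
Step 2: Identify the minimum value: min = 2
Step 3: Range = max - min = 47 - 2 = 45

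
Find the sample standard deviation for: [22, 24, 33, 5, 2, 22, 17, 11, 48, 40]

14.7513

Step 1: Compute the mean: 22.4
Step 2: Sum of squared deviations from the mean: 1958.4
Step 3: Sample variance = 1958.4 / 9 = 217.6
Step 4: Standard deviation = sqrt(217.6) = 14.7513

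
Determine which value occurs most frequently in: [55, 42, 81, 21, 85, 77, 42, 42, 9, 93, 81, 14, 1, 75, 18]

42

Step 1: Count the frequency of each value:
  1: appears 1 time(s)
  9: appears 1 time(s)
  14: appears 1 time(s)
  18: appears 1 time(s)
  21: appears 1 time(s)
  42: appears 3 time(s)
  55: appears 1 time(s)
  75: appears 1 time(s)
  77: appears 1 time(s)
  81: appears 2 time(s)
  85: appears 1 time(s)
  93: appears 1 time(s)
Step 2: The value 42 appears most frequently (3 times).
Step 3: Mode = 42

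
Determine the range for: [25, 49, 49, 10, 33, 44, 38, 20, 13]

39

Step 1: Identify the maximum value: max = 49
Step 2: Identify the minimum value: min = 10
Step 3: Range = max - min = 49 - 10 = 39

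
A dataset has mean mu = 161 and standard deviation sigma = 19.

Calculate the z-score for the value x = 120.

-2.1579

Step 1: Recall the z-score formula: z = (x - mu) / sigma
Step 2: Substitute values: z = (120 - 161) / 19
Step 3: z = -41 / 19 = -2.1579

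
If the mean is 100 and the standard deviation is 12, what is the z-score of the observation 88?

-1

Step 1: Recall the z-score formula: z = (x - mu) / sigma
Step 2: Substitute values: z = (88 - 100) / 12
Step 3: z = -12 / 12 = -1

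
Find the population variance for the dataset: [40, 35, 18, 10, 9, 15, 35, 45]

181.1094

Step 1: Compute the mean: (40 + 35 + 18 + 10 + 9 + 15 + 35 + 45) / 8 = 25.875
Step 2: Compute squared deviations from the mean:
  (40 - 25.875)^2 = 199.5156
  (35 - 25.875)^2 = 83.2656
  (18 - 25.875)^2 = 62.0156
  (10 - 25.875)^2 = 252.0156
  (9 - 25.875)^2 = 284.7656
  (15 - 25.875)^2 = 118.2656
  (35 - 25.875)^2 = 83.2656
  (45 - 25.875)^2 = 365.7656
Step 3: Sum of squared deviations = 1448.875
Step 4: Population variance = 1448.875 / 8 = 181.1094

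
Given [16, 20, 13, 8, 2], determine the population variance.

39.36

Step 1: Compute the mean: (16 + 20 + 13 + 8 + 2) / 5 = 11.8
Step 2: Compute squared deviations from the mean:
  (16 - 11.8)^2 = 17.64
  (20 - 11.8)^2 = 67.24
  (13 - 11.8)^2 = 1.44
  (8 - 11.8)^2 = 14.44
  (2 - 11.8)^2 = 96.04
Step 3: Sum of squared deviations = 196.8
Step 4: Population variance = 196.8 / 5 = 39.36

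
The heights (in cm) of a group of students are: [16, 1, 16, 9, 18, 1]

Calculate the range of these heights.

17

Step 1: Identify the maximum value: max = 18
Step 2: Identify the minimum value: min = 1
Step 3: Range = max - min = 18 - 1 = 17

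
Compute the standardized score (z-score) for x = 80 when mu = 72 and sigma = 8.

1

Step 1: Recall the z-score formula: z = (x - mu) / sigma
Step 2: Substitute values: z = (80 - 72) / 8
Step 3: z = 8 / 8 = 1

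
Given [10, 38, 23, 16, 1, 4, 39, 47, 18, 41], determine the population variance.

246.41

Step 1: Compute the mean: (10 + 38 + 23 + 16 + 1 + 4 + 39 + 47 + 18 + 41) / 10 = 23.7
Step 2: Compute squared deviations from the mean:
  (10 - 23.7)^2 = 187.69
  (38 - 23.7)^2 = 204.49
  (23 - 23.7)^2 = 0.49
  (16 - 23.7)^2 = 59.29
  (1 - 23.7)^2 = 515.29
  (4 - 23.7)^2 = 388.09
  (39 - 23.7)^2 = 234.09
  (47 - 23.7)^2 = 542.89
  (18 - 23.7)^2 = 32.49
  (41 - 23.7)^2 = 299.29
Step 3: Sum of squared deviations = 2464.1
Step 4: Population variance = 2464.1 / 10 = 246.41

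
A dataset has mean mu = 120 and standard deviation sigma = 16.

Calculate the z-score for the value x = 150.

1.875

Step 1: Recall the z-score formula: z = (x - mu) / sigma
Step 2: Substitute values: z = (150 - 120) / 16
Step 3: z = 30 / 16 = 1.875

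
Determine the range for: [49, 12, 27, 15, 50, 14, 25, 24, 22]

38

Step 1: Identify the maximum value: max = 50
Step 2: Identify the minimum value: min = 12
Step 3: Range = max - min = 50 - 12 = 38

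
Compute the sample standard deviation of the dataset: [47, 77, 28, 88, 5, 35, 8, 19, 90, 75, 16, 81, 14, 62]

31.8735

Step 1: Compute the mean: 46.0714
Step 2: Sum of squared deviations from the mean: 13206.9286
Step 3: Sample variance = 13206.9286 / 13 = 1015.9176
Step 4: Standard deviation = sqrt(1015.9176) = 31.8735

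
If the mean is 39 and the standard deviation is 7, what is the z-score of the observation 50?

1.5714

Step 1: Recall the z-score formula: z = (x - mu) / sigma
Step 2: Substitute values: z = (50 - 39) / 7
Step 3: z = 11 / 7 = 1.5714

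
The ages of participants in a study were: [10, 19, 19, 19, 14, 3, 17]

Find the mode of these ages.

19

Step 1: Count the frequency of each value:
  3: appears 1 time(s)
  10: appears 1 time(s)
  14: appears 1 time(s)
  17: appears 1 time(s)
  19: appears 3 time(s)
Step 2: The value 19 appears most frequently (3 times).
Step 3: Mode = 19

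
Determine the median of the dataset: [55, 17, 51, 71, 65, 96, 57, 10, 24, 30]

53

Step 1: Sort the data in ascending order: [10, 17, 24, 30, 51, 55, 57, 65, 71, 96]
Step 2: The number of values is n = 10.
Step 3: Since n is even, the median is the average of positions 5 and 6:
  Median = (51 + 55) / 2 = 53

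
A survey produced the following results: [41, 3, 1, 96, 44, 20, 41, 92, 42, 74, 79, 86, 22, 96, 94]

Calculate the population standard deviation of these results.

33.4301

Step 1: Compute the mean: 55.4
Step 2: Sum of squared deviations from the mean: 16763.6
Step 3: Population variance = 16763.6 / 15 = 1117.5733
Step 4: Standard deviation = sqrt(1117.5733) = 33.4301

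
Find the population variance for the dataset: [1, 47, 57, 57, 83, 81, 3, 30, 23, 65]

784.01

Step 1: Compute the mean: (1 + 47 + 57 + 57 + 83 + 81 + 3 + 30 + 23 + 65) / 10 = 44.7
Step 2: Compute squared deviations from the mean:
  (1 - 44.7)^2 = 1909.69
  (47 - 44.7)^2 = 5.29
  (57 - 44.7)^2 = 151.29
  (57 - 44.7)^2 = 151.29
  (83 - 44.7)^2 = 1466.89
  (81 - 44.7)^2 = 1317.69
  (3 - 44.7)^2 = 1738.89
  (30 - 44.7)^2 = 216.09
  (23 - 44.7)^2 = 470.89
  (65 - 44.7)^2 = 412.09
Step 3: Sum of squared deviations = 7840.1
Step 4: Population variance = 7840.1 / 10 = 784.01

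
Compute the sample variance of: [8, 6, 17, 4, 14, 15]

28.6667

Step 1: Compute the mean: (8 + 6 + 17 + 4 + 14 + 15) / 6 = 10.6667
Step 2: Compute squared deviations from the mean:
  (8 - 10.6667)^2 = 7.1111
  (6 - 10.6667)^2 = 21.7778
  (17 - 10.6667)^2 = 40.1111
  (4 - 10.6667)^2 = 44.4444
  (14 - 10.6667)^2 = 11.1111
  (15 - 10.6667)^2 = 18.7778
Step 3: Sum of squared deviations = 143.3333
Step 4: Sample variance = 143.3333 / 5 = 28.6667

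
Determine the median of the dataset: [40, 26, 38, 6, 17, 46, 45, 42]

39

Step 1: Sort the data in ascending order: [6, 17, 26, 38, 40, 42, 45, 46]
Step 2: The number of values is n = 8.
Step 3: Since n is even, the median is the average of positions 4 and 5:
  Median = (38 + 40) / 2 = 39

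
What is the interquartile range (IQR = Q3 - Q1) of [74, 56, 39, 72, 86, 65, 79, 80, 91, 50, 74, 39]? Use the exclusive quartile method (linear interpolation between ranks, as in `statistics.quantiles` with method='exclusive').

28.25

Step 1: Sort the data: [39, 39, 50, 56, 65, 72, 74, 74, 79, 80, 86, 91]
Step 2: n = 12
Step 3: Using the exclusive quartile method:
  Q1 = 51.5
  Q2 (median) = 73
  Q3 = 79.75
  IQR = Q3 - Q1 = 79.75 - 51.5 = 28.25
Step 4: IQR = 28.25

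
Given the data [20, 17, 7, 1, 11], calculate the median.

11

Step 1: Sort the data in ascending order: [1, 7, 11, 17, 20]
Step 2: The number of values is n = 5.
Step 3: Since n is odd, the median is the middle value at position 3: 11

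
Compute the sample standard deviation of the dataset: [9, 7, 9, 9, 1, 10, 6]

3.0938

Step 1: Compute the mean: 7.2857
Step 2: Sum of squared deviations from the mean: 57.4286
Step 3: Sample variance = 57.4286 / 6 = 9.5714
Step 4: Standard deviation = sqrt(9.5714) = 3.0938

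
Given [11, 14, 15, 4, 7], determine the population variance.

17.36

Step 1: Compute the mean: (11 + 14 + 15 + 4 + 7) / 5 = 10.2
Step 2: Compute squared deviations from the mean:
  (11 - 10.2)^2 = 0.64
  (14 - 10.2)^2 = 14.44
  (15 - 10.2)^2 = 23.04
  (4 - 10.2)^2 = 38.44
  (7 - 10.2)^2 = 10.24
Step 3: Sum of squared deviations = 86.8
Step 4: Population variance = 86.8 / 5 = 17.36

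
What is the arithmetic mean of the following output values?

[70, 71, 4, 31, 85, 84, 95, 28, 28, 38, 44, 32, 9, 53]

48

Step 1: Sum all values: 70 + 71 + 4 + 31 + 85 + 84 + 95 + 28 + 28 + 38 + 44 + 32 + 9 + 53 = 672
Step 2: Count the number of values: n = 14
Step 3: Mean = sum / n = 672 / 14 = 48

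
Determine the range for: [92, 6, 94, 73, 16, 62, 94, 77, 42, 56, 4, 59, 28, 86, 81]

90

Step 1: Identify the maximum value: max = 94
Step 2: Identify the minimum value: min = 4
Step 3: Range = max - min = 94 - 4 = 90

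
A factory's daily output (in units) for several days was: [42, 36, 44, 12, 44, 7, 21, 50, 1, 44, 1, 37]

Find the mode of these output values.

44

Step 1: Count the frequency of each value:
  1: appears 2 time(s)
  7: appears 1 time(s)
  12: appears 1 time(s)
  21: appears 1 time(s)
  36: appears 1 time(s)
  37: appears 1 time(s)
  42: appears 1 time(s)
  44: appears 3 time(s)
  50: appears 1 time(s)
Step 2: The value 44 appears most frequently (3 times).
Step 3: Mode = 44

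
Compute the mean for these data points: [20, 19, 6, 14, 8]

13.4

Step 1: Sum all values: 20 + 19 + 6 + 14 + 8 = 67
Step 2: Count the number of values: n = 5
Step 3: Mean = sum / n = 67 / 5 = 13.4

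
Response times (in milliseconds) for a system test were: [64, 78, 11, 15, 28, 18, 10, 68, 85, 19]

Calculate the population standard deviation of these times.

28.7444

Step 1: Compute the mean: 39.6
Step 2: Sum of squared deviations from the mean: 8262.4
Step 3: Population variance = 8262.4 / 10 = 826.24
Step 4: Standard deviation = sqrt(826.24) = 28.7444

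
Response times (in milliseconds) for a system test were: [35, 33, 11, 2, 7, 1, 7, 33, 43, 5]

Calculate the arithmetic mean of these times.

17.7

Step 1: Sum all values: 35 + 33 + 11 + 2 + 7 + 1 + 7 + 33 + 43 + 5 = 177
Step 2: Count the number of values: n = 10
Step 3: Mean = sum / n = 177 / 10 = 17.7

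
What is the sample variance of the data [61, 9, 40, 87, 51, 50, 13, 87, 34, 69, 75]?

719.0545

Step 1: Compute the mean: (61 + 9 + 40 + 87 + 51 + 50 + 13 + 87 + 34 + 69 + 75) / 11 = 52.3636
Step 2: Compute squared deviations from the mean:
  (61 - 52.3636)^2 = 74.5868
  (9 - 52.3636)^2 = 1880.405
  (40 - 52.3636)^2 = 152.8595
  (87 - 52.3636)^2 = 1199.6777
  (51 - 52.3636)^2 = 1.8595
  (50 - 52.3636)^2 = 5.5868
  (13 - 52.3636)^2 = 1549.4959
  (87 - 52.3636)^2 = 1199.6777
  (34 - 52.3636)^2 = 337.2231
  (69 - 52.3636)^2 = 276.7686
  (75 - 52.3636)^2 = 512.405
Step 3: Sum of squared deviations = 7190.5455
Step 4: Sample variance = 7190.5455 / 10 = 719.0545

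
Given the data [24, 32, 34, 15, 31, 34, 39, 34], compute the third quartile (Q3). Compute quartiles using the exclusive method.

34

Step 1: Sort the data: [15, 24, 31, 32, 34, 34, 34, 39]
Step 2: n = 8
Step 3: Using the exclusive quartile method:
  Q1 = 25.75
  Q2 (median) = 33
  Q3 = 34
  IQR = Q3 - Q1 = 34 - 25.75 = 8.25
Step 4: Q3 = 34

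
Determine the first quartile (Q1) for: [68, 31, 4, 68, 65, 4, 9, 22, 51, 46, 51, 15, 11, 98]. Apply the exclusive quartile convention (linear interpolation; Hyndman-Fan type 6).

10.5

Step 1: Sort the data: [4, 4, 9, 11, 15, 22, 31, 46, 51, 51, 65, 68, 68, 98]
Step 2: n = 14
Step 3: Using the exclusive quartile method:
  Q1 = 10.5
  Q2 (median) = 38.5
  Q3 = 65.75
  IQR = Q3 - Q1 = 65.75 - 10.5 = 55.25
Step 4: Q1 = 10.5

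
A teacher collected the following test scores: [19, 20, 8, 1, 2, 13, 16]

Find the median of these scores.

13

Step 1: Sort the data in ascending order: [1, 2, 8, 13, 16, 19, 20]
Step 2: The number of values is n = 7.
Step 3: Since n is odd, the median is the middle value at position 4: 13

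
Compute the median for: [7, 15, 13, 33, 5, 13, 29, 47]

14

Step 1: Sort the data in ascending order: [5, 7, 13, 13, 15, 29, 33, 47]
Step 2: The number of values is n = 8.
Step 3: Since n is even, the median is the average of positions 4 and 5:
  Median = (13 + 15) / 2 = 14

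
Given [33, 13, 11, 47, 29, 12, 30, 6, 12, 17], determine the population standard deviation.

12.3774

Step 1: Compute the mean: 21
Step 2: Sum of squared deviations from the mean: 1532
Step 3: Population variance = 1532 / 10 = 153.2
Step 4: Standard deviation = sqrt(153.2) = 12.3774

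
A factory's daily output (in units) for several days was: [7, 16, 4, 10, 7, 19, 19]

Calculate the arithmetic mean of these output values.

11.7143

Step 1: Sum all values: 7 + 16 + 4 + 10 + 7 + 19 + 19 = 82
Step 2: Count the number of values: n = 7
Step 3: Mean = sum / n = 82 / 7 = 11.7143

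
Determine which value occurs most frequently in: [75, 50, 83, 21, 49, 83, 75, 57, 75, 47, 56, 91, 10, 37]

75

Step 1: Count the frequency of each value:
  10: appears 1 time(s)
  21: appears 1 time(s)
  37: appears 1 time(s)
  47: appears 1 time(s)
  49: appears 1 time(s)
  50: appears 1 time(s)
  56: appears 1 time(s)
  57: appears 1 time(s)
  75: appears 3 time(s)
  83: appears 2 time(s)
  91: appears 1 time(s)
Step 2: The value 75 appears most frequently (3 times).
Step 3: Mode = 75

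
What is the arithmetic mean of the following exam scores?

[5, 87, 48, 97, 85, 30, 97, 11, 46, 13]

51.9

Step 1: Sum all values: 5 + 87 + 48 + 97 + 85 + 30 + 97 + 11 + 46 + 13 = 519
Step 2: Count the number of values: n = 10
Step 3: Mean = sum / n = 519 / 10 = 51.9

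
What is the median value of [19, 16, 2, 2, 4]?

4

Step 1: Sort the data in ascending order: [2, 2, 4, 16, 19]
Step 2: The number of values is n = 5.
Step 3: Since n is odd, the median is the middle value at position 3: 4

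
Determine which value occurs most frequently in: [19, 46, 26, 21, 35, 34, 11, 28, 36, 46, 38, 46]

46

Step 1: Count the frequency of each value:
  11: appears 1 time(s)
  19: appears 1 time(s)
  21: appears 1 time(s)
  26: appears 1 time(s)
  28: appears 1 time(s)
  34: appears 1 time(s)
  35: appears 1 time(s)
  36: appears 1 time(s)
  38: appears 1 time(s)
  46: appears 3 time(s)
Step 2: The value 46 appears most frequently (3 times).
Step 3: Mode = 46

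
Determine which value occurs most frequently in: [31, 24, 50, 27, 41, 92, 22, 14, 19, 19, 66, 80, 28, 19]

19

Step 1: Count the frequency of each value:
  14: appears 1 time(s)
  19: appears 3 time(s)
  22: appears 1 time(s)
  24: appears 1 time(s)
  27: appears 1 time(s)
  28: appears 1 time(s)
  31: appears 1 time(s)
  41: appears 1 time(s)
  50: appears 1 time(s)
  66: appears 1 time(s)
  80: appears 1 time(s)
  92: appears 1 time(s)
Step 2: The value 19 appears most frequently (3 times).
Step 3: Mode = 19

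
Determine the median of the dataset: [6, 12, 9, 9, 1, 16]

9

Step 1: Sort the data in ascending order: [1, 6, 9, 9, 12, 16]
Step 2: The number of values is n = 6.
Step 3: Since n is even, the median is the average of positions 3 and 4:
  Median = (9 + 9) / 2 = 9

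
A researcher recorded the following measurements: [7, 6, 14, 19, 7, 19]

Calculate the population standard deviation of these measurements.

5.5976

Step 1: Compute the mean: 12
Step 2: Sum of squared deviations from the mean: 188
Step 3: Population variance = 188 / 6 = 31.3333
Step 4: Standard deviation = sqrt(31.3333) = 5.5976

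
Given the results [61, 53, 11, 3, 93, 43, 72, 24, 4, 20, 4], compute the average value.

35.2727

Step 1: Sum all values: 61 + 53 + 11 + 3 + 93 + 43 + 72 + 24 + 4 + 20 + 4 = 388
Step 2: Count the number of values: n = 11
Step 3: Mean = sum / n = 388 / 11 = 35.2727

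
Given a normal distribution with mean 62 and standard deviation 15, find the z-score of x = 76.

0.9333

Step 1: Recall the z-score formula: z = (x - mu) / sigma
Step 2: Substitute values: z = (76 - 62) / 15
Step 3: z = 14 / 15 = 0.9333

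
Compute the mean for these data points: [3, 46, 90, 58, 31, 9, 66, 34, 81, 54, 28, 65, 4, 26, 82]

45.1333

Step 1: Sum all values: 3 + 46 + 90 + 58 + 31 + 9 + 66 + 34 + 81 + 54 + 28 + 65 + 4 + 26 + 82 = 677
Step 2: Count the number of values: n = 15
Step 3: Mean = sum / n = 677 / 15 = 45.1333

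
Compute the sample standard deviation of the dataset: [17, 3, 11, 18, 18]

6.5038

Step 1: Compute the mean: 13.4
Step 2: Sum of squared deviations from the mean: 169.2
Step 3: Sample variance = 169.2 / 4 = 42.3
Step 4: Standard deviation = sqrt(42.3) = 6.5038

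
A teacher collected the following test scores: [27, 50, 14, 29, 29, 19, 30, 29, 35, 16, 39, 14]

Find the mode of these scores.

29

Step 1: Count the frequency of each value:
  14: appears 2 time(s)
  16: appears 1 time(s)
  19: appears 1 time(s)
  27: appears 1 time(s)
  29: appears 3 time(s)
  30: appears 1 time(s)
  35: appears 1 time(s)
  39: appears 1 time(s)
  50: appears 1 time(s)
Step 2: The value 29 appears most frequently (3 times).
Step 3: Mode = 29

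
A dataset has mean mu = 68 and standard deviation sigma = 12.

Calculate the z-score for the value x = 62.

-0.5

Step 1: Recall the z-score formula: z = (x - mu) / sigma
Step 2: Substitute values: z = (62 - 68) / 12
Step 3: z = -6 / 12 = -0.5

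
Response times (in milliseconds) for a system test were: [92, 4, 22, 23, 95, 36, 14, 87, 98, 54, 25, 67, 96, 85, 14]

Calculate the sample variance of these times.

1278.1238

Step 1: Compute the mean: (92 + 4 + 22 + 23 + 95 + 36 + 14 + 87 + 98 + 54 + 25 + 67 + 96 + 85 + 14) / 15 = 54.1333
Step 2: Compute squared deviations from the mean:
  (92 - 54.1333)^2 = 1433.8844
  (4 - 54.1333)^2 = 2513.3511
  (22 - 54.1333)^2 = 1032.5511
  (23 - 54.1333)^2 = 969.2844
  (95 - 54.1333)^2 = 1670.0844
  (36 - 54.1333)^2 = 328.8178
  (14 - 54.1333)^2 = 1610.6844
  (87 - 54.1333)^2 = 1080.2178
  (98 - 54.1333)^2 = 1924.2844
  (54 - 54.1333)^2 = 0.0178
  (25 - 54.1333)^2 = 848.7511
  (67 - 54.1333)^2 = 165.5511
  (96 - 54.1333)^2 = 1752.8178
  (85 - 54.1333)^2 = 952.7511
  (14 - 54.1333)^2 = 1610.6844
Step 3: Sum of squared deviations = 17893.7333
Step 4: Sample variance = 17893.7333 / 14 = 1278.1238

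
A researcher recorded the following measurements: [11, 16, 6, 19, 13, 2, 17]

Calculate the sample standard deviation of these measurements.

6.1644

Step 1: Compute the mean: 12
Step 2: Sum of squared deviations from the mean: 228
Step 3: Sample variance = 228 / 6 = 38
Step 4: Standard deviation = sqrt(38) = 6.1644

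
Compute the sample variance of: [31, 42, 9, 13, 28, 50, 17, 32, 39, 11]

201.7333

Step 1: Compute the mean: (31 + 42 + 9 + 13 + 28 + 50 + 17 + 32 + 39 + 11) / 10 = 27.2
Step 2: Compute squared deviations from the mean:
  (31 - 27.2)^2 = 14.44
  (42 - 27.2)^2 = 219.04
  (9 - 27.2)^2 = 331.24
  (13 - 27.2)^2 = 201.64
  (28 - 27.2)^2 = 0.64
  (50 - 27.2)^2 = 519.84
  (17 - 27.2)^2 = 104.04
  (32 - 27.2)^2 = 23.04
  (39 - 27.2)^2 = 139.24
  (11 - 27.2)^2 = 262.44
Step 3: Sum of squared deviations = 1815.6
Step 4: Sample variance = 1815.6 / 9 = 201.7333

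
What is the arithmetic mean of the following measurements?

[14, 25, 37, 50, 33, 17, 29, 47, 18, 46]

31.6

Step 1: Sum all values: 14 + 25 + 37 + 50 + 33 + 17 + 29 + 47 + 18 + 46 = 316
Step 2: Count the number of values: n = 10
Step 3: Mean = sum / n = 316 / 10 = 31.6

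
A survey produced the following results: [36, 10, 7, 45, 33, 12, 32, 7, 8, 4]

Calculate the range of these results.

41

Step 1: Identify the maximum value: max = 45
Step 2: Identify the minimum value: min = 4
Step 3: Range = max - min = 45 - 4 = 41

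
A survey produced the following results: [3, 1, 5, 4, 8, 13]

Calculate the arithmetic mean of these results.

5.6667

Step 1: Sum all values: 3 + 1 + 5 + 4 + 8 + 13 = 34
Step 2: Count the number of values: n = 6
Step 3: Mean = sum / n = 34 / 6 = 5.6667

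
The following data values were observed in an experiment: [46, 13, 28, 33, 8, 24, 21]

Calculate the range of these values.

38

Step 1: Identify the maximum value: max = 46
Step 2: Identify the minimum value: min = 8
Step 3: Range = max - min = 46 - 8 = 38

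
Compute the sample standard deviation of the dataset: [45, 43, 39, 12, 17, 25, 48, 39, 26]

12.9904

Step 1: Compute the mean: 32.6667
Step 2: Sum of squared deviations from the mean: 1350
Step 3: Sample variance = 1350 / 8 = 168.75
Step 4: Standard deviation = sqrt(168.75) = 12.9904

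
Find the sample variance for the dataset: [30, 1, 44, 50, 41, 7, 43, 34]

322.7857

Step 1: Compute the mean: (30 + 1 + 44 + 50 + 41 + 7 + 43 + 34) / 8 = 31.25
Step 2: Compute squared deviations from the mean:
  (30 - 31.25)^2 = 1.5625
  (1 - 31.25)^2 = 915.0625
  (44 - 31.25)^2 = 162.5625
  (50 - 31.25)^2 = 351.5625
  (41 - 31.25)^2 = 95.0625
  (7 - 31.25)^2 = 588.0625
  (43 - 31.25)^2 = 138.0625
  (34 - 31.25)^2 = 7.5625
Step 3: Sum of squared deviations = 2259.5
Step 4: Sample variance = 2259.5 / 7 = 322.7857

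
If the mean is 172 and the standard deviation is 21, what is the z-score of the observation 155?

-0.8095

Step 1: Recall the z-score formula: z = (x - mu) / sigma
Step 2: Substitute values: z = (155 - 172) / 21
Step 3: z = -17 / 21 = -0.8095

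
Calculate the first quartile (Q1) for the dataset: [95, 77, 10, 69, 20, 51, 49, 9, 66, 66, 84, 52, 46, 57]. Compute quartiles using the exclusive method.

39.5

Step 1: Sort the data: [9, 10, 20, 46, 49, 51, 52, 57, 66, 66, 69, 77, 84, 95]
Step 2: n = 14
Step 3: Using the exclusive quartile method:
  Q1 = 39.5
  Q2 (median) = 54.5
  Q3 = 71
  IQR = Q3 - Q1 = 71 - 39.5 = 31.5
Step 4: Q1 = 39.5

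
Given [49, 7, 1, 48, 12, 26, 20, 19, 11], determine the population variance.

257.5802

Step 1: Compute the mean: (49 + 7 + 1 + 48 + 12 + 26 + 20 + 19 + 11) / 9 = 21.4444
Step 2: Compute squared deviations from the mean:
  (49 - 21.4444)^2 = 759.3086
  (7 - 21.4444)^2 = 208.642
  (1 - 21.4444)^2 = 417.9753
  (48 - 21.4444)^2 = 705.1975
  (12 - 21.4444)^2 = 89.1975
  (26 - 21.4444)^2 = 20.7531
  (20 - 21.4444)^2 = 2.0864
  (19 - 21.4444)^2 = 5.9753
  (11 - 21.4444)^2 = 109.0864
Step 3: Sum of squared deviations = 2318.2222
Step 4: Population variance = 2318.2222 / 9 = 257.5802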